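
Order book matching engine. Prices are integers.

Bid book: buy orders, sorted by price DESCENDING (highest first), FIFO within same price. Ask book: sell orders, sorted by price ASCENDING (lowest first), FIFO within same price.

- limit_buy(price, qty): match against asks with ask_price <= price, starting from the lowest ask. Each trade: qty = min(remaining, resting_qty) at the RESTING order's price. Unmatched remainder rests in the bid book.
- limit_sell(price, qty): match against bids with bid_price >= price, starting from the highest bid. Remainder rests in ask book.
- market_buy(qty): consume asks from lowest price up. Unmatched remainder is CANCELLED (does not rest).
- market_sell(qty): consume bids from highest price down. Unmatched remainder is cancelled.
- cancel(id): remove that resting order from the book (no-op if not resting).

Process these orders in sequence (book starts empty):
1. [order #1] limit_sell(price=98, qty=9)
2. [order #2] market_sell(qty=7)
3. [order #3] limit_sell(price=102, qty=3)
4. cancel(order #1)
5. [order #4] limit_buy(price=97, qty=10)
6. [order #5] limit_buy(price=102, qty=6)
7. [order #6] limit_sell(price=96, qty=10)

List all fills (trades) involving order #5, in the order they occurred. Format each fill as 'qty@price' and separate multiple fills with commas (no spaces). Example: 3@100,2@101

After op 1 [order #1] limit_sell(price=98, qty=9): fills=none; bids=[-] asks=[#1:9@98]
After op 2 [order #2] market_sell(qty=7): fills=none; bids=[-] asks=[#1:9@98]
After op 3 [order #3] limit_sell(price=102, qty=3): fills=none; bids=[-] asks=[#1:9@98 #3:3@102]
After op 4 cancel(order #1): fills=none; bids=[-] asks=[#3:3@102]
After op 5 [order #4] limit_buy(price=97, qty=10): fills=none; bids=[#4:10@97] asks=[#3:3@102]
After op 6 [order #5] limit_buy(price=102, qty=6): fills=#5x#3:3@102; bids=[#5:3@102 #4:10@97] asks=[-]
After op 7 [order #6] limit_sell(price=96, qty=10): fills=#5x#6:3@102 #4x#6:7@97; bids=[#4:3@97] asks=[-]

Answer: 3@102,3@102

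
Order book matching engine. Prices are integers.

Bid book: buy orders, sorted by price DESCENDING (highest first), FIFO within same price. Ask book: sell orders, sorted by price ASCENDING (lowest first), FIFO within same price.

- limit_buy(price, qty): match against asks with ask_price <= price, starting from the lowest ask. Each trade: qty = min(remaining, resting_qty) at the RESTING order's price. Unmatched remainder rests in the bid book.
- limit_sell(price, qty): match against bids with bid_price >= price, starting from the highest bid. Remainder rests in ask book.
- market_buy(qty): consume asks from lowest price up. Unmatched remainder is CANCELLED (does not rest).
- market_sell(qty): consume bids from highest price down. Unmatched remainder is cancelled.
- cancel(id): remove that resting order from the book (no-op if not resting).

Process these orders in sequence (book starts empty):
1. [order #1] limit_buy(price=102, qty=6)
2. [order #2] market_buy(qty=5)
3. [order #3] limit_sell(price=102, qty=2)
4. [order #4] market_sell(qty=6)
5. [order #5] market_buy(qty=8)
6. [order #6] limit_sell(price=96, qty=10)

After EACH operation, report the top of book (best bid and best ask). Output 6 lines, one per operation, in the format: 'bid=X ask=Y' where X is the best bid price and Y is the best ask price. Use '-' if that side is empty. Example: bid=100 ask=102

Answer: bid=102 ask=-
bid=102 ask=-
bid=102 ask=-
bid=- ask=-
bid=- ask=-
bid=- ask=96

Derivation:
After op 1 [order #1] limit_buy(price=102, qty=6): fills=none; bids=[#1:6@102] asks=[-]
After op 2 [order #2] market_buy(qty=5): fills=none; bids=[#1:6@102] asks=[-]
After op 3 [order #3] limit_sell(price=102, qty=2): fills=#1x#3:2@102; bids=[#1:4@102] asks=[-]
After op 4 [order #4] market_sell(qty=6): fills=#1x#4:4@102; bids=[-] asks=[-]
After op 5 [order #5] market_buy(qty=8): fills=none; bids=[-] asks=[-]
After op 6 [order #6] limit_sell(price=96, qty=10): fills=none; bids=[-] asks=[#6:10@96]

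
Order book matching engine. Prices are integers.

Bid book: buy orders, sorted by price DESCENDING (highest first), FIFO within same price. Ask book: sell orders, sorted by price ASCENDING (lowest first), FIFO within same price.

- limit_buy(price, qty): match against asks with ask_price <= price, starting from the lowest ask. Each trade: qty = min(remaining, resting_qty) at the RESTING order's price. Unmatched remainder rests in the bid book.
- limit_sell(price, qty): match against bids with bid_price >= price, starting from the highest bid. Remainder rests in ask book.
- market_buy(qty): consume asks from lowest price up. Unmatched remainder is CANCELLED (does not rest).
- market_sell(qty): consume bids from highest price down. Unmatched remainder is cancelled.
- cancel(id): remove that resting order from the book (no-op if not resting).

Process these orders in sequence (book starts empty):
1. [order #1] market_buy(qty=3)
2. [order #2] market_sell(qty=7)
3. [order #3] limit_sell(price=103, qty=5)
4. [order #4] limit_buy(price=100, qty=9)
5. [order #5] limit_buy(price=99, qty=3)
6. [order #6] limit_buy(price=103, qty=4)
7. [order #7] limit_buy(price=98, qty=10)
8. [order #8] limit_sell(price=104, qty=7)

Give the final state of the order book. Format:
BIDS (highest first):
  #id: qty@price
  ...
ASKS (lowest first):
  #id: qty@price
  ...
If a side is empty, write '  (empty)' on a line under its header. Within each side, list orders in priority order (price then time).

After op 1 [order #1] market_buy(qty=3): fills=none; bids=[-] asks=[-]
After op 2 [order #2] market_sell(qty=7): fills=none; bids=[-] asks=[-]
After op 3 [order #3] limit_sell(price=103, qty=5): fills=none; bids=[-] asks=[#3:5@103]
After op 4 [order #4] limit_buy(price=100, qty=9): fills=none; bids=[#4:9@100] asks=[#3:5@103]
After op 5 [order #5] limit_buy(price=99, qty=3): fills=none; bids=[#4:9@100 #5:3@99] asks=[#3:5@103]
After op 6 [order #6] limit_buy(price=103, qty=4): fills=#6x#3:4@103; bids=[#4:9@100 #5:3@99] asks=[#3:1@103]
After op 7 [order #7] limit_buy(price=98, qty=10): fills=none; bids=[#4:9@100 #5:3@99 #7:10@98] asks=[#3:1@103]
After op 8 [order #8] limit_sell(price=104, qty=7): fills=none; bids=[#4:9@100 #5:3@99 #7:10@98] asks=[#3:1@103 #8:7@104]

Answer: BIDS (highest first):
  #4: 9@100
  #5: 3@99
  #7: 10@98
ASKS (lowest first):
  #3: 1@103
  #8: 7@104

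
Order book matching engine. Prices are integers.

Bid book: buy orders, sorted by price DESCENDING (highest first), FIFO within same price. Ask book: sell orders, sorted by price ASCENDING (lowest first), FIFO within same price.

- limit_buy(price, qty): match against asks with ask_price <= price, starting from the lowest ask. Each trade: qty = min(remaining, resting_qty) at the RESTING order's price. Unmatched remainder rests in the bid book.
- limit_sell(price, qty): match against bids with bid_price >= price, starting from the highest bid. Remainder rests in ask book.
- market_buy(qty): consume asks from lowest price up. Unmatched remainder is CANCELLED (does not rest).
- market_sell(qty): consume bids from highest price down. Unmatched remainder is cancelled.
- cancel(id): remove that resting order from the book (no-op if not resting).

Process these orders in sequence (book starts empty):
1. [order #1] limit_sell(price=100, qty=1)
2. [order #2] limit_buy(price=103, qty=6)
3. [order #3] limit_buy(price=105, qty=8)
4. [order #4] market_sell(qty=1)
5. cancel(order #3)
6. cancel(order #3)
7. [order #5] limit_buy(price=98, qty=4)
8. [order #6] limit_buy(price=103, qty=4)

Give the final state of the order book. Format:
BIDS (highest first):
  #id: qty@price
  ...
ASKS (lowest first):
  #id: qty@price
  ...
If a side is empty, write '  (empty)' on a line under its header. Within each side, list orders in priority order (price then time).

Answer: BIDS (highest first):
  #2: 5@103
  #6: 4@103
  #5: 4@98
ASKS (lowest first):
  (empty)

Derivation:
After op 1 [order #1] limit_sell(price=100, qty=1): fills=none; bids=[-] asks=[#1:1@100]
After op 2 [order #2] limit_buy(price=103, qty=6): fills=#2x#1:1@100; bids=[#2:5@103] asks=[-]
After op 3 [order #3] limit_buy(price=105, qty=8): fills=none; bids=[#3:8@105 #2:5@103] asks=[-]
After op 4 [order #4] market_sell(qty=1): fills=#3x#4:1@105; bids=[#3:7@105 #2:5@103] asks=[-]
After op 5 cancel(order #3): fills=none; bids=[#2:5@103] asks=[-]
After op 6 cancel(order #3): fills=none; bids=[#2:5@103] asks=[-]
After op 7 [order #5] limit_buy(price=98, qty=4): fills=none; bids=[#2:5@103 #5:4@98] asks=[-]
After op 8 [order #6] limit_buy(price=103, qty=4): fills=none; bids=[#2:5@103 #6:4@103 #5:4@98] asks=[-]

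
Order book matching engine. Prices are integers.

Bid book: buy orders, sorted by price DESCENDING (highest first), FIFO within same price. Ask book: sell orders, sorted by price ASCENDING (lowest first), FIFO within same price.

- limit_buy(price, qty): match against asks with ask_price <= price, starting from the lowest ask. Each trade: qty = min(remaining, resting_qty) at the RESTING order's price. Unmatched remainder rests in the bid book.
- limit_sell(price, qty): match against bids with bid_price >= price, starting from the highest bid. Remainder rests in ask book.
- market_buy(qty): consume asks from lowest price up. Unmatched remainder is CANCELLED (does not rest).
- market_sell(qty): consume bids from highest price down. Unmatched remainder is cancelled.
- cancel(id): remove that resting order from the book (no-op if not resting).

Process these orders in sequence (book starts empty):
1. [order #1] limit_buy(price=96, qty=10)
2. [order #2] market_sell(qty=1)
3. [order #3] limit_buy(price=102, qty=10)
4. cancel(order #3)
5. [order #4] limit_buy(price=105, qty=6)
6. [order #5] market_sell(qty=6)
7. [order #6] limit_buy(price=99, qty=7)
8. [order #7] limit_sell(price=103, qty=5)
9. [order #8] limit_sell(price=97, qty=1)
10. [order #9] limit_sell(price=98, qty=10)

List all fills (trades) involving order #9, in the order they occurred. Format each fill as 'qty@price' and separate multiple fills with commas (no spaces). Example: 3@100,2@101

Answer: 6@99

Derivation:
After op 1 [order #1] limit_buy(price=96, qty=10): fills=none; bids=[#1:10@96] asks=[-]
After op 2 [order #2] market_sell(qty=1): fills=#1x#2:1@96; bids=[#1:9@96] asks=[-]
After op 3 [order #3] limit_buy(price=102, qty=10): fills=none; bids=[#3:10@102 #1:9@96] asks=[-]
After op 4 cancel(order #3): fills=none; bids=[#1:9@96] asks=[-]
After op 5 [order #4] limit_buy(price=105, qty=6): fills=none; bids=[#4:6@105 #1:9@96] asks=[-]
After op 6 [order #5] market_sell(qty=6): fills=#4x#5:6@105; bids=[#1:9@96] asks=[-]
After op 7 [order #6] limit_buy(price=99, qty=7): fills=none; bids=[#6:7@99 #1:9@96] asks=[-]
After op 8 [order #7] limit_sell(price=103, qty=5): fills=none; bids=[#6:7@99 #1:9@96] asks=[#7:5@103]
After op 9 [order #8] limit_sell(price=97, qty=1): fills=#6x#8:1@99; bids=[#6:6@99 #1:9@96] asks=[#7:5@103]
After op 10 [order #9] limit_sell(price=98, qty=10): fills=#6x#9:6@99; bids=[#1:9@96] asks=[#9:4@98 #7:5@103]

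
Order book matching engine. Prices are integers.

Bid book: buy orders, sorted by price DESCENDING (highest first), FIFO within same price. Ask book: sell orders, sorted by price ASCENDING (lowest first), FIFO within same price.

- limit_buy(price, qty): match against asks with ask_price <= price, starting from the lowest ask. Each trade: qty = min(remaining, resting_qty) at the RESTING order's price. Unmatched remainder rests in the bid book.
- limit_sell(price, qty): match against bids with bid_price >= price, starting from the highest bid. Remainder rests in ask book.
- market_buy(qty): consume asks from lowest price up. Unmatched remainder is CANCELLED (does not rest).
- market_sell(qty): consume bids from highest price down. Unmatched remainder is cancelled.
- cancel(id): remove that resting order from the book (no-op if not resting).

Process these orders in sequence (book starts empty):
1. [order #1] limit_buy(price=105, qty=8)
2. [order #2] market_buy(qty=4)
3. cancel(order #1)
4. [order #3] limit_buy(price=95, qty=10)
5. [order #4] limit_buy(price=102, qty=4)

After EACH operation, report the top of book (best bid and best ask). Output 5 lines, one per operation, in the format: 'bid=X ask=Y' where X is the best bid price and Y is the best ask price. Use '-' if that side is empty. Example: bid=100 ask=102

Answer: bid=105 ask=-
bid=105 ask=-
bid=- ask=-
bid=95 ask=-
bid=102 ask=-

Derivation:
After op 1 [order #1] limit_buy(price=105, qty=8): fills=none; bids=[#1:8@105] asks=[-]
After op 2 [order #2] market_buy(qty=4): fills=none; bids=[#1:8@105] asks=[-]
After op 3 cancel(order #1): fills=none; bids=[-] asks=[-]
After op 4 [order #3] limit_buy(price=95, qty=10): fills=none; bids=[#3:10@95] asks=[-]
After op 5 [order #4] limit_buy(price=102, qty=4): fills=none; bids=[#4:4@102 #3:10@95] asks=[-]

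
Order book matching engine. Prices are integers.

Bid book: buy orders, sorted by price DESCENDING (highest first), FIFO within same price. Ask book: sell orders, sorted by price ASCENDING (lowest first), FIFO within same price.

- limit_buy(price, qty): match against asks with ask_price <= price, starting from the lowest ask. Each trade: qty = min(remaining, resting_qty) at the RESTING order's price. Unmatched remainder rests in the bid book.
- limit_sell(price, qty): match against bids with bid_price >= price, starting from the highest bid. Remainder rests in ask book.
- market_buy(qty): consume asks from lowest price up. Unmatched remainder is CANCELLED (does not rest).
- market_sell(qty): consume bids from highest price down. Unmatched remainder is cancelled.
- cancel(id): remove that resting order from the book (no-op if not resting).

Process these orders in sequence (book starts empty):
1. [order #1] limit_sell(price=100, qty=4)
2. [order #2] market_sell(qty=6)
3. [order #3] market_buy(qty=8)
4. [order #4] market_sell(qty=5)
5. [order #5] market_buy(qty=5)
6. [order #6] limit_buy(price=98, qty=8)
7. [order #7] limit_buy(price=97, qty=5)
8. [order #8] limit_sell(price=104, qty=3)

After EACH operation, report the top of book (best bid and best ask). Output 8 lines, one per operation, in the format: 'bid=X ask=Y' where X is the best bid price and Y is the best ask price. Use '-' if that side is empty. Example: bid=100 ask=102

After op 1 [order #1] limit_sell(price=100, qty=4): fills=none; bids=[-] asks=[#1:4@100]
After op 2 [order #2] market_sell(qty=6): fills=none; bids=[-] asks=[#1:4@100]
After op 3 [order #3] market_buy(qty=8): fills=#3x#1:4@100; bids=[-] asks=[-]
After op 4 [order #4] market_sell(qty=5): fills=none; bids=[-] asks=[-]
After op 5 [order #5] market_buy(qty=5): fills=none; bids=[-] asks=[-]
After op 6 [order #6] limit_buy(price=98, qty=8): fills=none; bids=[#6:8@98] asks=[-]
After op 7 [order #7] limit_buy(price=97, qty=5): fills=none; bids=[#6:8@98 #7:5@97] asks=[-]
After op 8 [order #8] limit_sell(price=104, qty=3): fills=none; bids=[#6:8@98 #7:5@97] asks=[#8:3@104]

Answer: bid=- ask=100
bid=- ask=100
bid=- ask=-
bid=- ask=-
bid=- ask=-
bid=98 ask=-
bid=98 ask=-
bid=98 ask=104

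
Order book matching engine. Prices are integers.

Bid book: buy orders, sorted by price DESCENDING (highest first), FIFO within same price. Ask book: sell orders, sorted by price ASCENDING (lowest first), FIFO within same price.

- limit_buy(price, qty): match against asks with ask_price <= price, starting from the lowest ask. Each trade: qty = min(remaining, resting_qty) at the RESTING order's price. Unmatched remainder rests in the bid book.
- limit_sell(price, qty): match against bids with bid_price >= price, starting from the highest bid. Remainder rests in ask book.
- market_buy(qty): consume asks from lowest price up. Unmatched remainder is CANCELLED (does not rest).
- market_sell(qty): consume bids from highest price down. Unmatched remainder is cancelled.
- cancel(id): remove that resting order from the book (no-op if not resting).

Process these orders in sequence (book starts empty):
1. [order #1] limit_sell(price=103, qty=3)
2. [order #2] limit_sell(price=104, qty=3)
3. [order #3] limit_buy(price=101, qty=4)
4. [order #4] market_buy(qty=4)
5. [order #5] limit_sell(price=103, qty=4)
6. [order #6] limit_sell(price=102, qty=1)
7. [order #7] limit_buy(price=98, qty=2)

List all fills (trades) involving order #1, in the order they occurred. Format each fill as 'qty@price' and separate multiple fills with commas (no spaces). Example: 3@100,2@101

After op 1 [order #1] limit_sell(price=103, qty=3): fills=none; bids=[-] asks=[#1:3@103]
After op 2 [order #2] limit_sell(price=104, qty=3): fills=none; bids=[-] asks=[#1:3@103 #2:3@104]
After op 3 [order #3] limit_buy(price=101, qty=4): fills=none; bids=[#3:4@101] asks=[#1:3@103 #2:3@104]
After op 4 [order #4] market_buy(qty=4): fills=#4x#1:3@103 #4x#2:1@104; bids=[#3:4@101] asks=[#2:2@104]
After op 5 [order #5] limit_sell(price=103, qty=4): fills=none; bids=[#3:4@101] asks=[#5:4@103 #2:2@104]
After op 6 [order #6] limit_sell(price=102, qty=1): fills=none; bids=[#3:4@101] asks=[#6:1@102 #5:4@103 #2:2@104]
After op 7 [order #7] limit_buy(price=98, qty=2): fills=none; bids=[#3:4@101 #7:2@98] asks=[#6:1@102 #5:4@103 #2:2@104]

Answer: 3@103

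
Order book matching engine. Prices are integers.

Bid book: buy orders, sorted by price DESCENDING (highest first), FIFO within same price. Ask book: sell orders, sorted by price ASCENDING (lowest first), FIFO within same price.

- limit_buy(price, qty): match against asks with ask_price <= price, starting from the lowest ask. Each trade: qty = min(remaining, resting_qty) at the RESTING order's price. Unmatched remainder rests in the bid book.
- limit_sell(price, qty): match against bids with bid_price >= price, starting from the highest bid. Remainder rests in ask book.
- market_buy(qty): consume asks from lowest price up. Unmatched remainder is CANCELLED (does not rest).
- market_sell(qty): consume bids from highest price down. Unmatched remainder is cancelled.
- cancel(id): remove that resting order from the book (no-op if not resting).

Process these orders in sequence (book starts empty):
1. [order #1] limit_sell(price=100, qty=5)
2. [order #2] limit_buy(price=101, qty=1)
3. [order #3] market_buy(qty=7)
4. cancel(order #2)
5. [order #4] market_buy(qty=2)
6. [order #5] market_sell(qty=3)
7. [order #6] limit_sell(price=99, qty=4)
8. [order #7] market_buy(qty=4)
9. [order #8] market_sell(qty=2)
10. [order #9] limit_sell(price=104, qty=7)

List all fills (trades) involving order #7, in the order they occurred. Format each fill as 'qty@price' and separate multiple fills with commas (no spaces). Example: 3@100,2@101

Answer: 4@99

Derivation:
After op 1 [order #1] limit_sell(price=100, qty=5): fills=none; bids=[-] asks=[#1:5@100]
After op 2 [order #2] limit_buy(price=101, qty=1): fills=#2x#1:1@100; bids=[-] asks=[#1:4@100]
After op 3 [order #3] market_buy(qty=7): fills=#3x#1:4@100; bids=[-] asks=[-]
After op 4 cancel(order #2): fills=none; bids=[-] asks=[-]
After op 5 [order #4] market_buy(qty=2): fills=none; bids=[-] asks=[-]
After op 6 [order #5] market_sell(qty=3): fills=none; bids=[-] asks=[-]
After op 7 [order #6] limit_sell(price=99, qty=4): fills=none; bids=[-] asks=[#6:4@99]
After op 8 [order #7] market_buy(qty=4): fills=#7x#6:4@99; bids=[-] asks=[-]
After op 9 [order #8] market_sell(qty=2): fills=none; bids=[-] asks=[-]
After op 10 [order #9] limit_sell(price=104, qty=7): fills=none; bids=[-] asks=[#9:7@104]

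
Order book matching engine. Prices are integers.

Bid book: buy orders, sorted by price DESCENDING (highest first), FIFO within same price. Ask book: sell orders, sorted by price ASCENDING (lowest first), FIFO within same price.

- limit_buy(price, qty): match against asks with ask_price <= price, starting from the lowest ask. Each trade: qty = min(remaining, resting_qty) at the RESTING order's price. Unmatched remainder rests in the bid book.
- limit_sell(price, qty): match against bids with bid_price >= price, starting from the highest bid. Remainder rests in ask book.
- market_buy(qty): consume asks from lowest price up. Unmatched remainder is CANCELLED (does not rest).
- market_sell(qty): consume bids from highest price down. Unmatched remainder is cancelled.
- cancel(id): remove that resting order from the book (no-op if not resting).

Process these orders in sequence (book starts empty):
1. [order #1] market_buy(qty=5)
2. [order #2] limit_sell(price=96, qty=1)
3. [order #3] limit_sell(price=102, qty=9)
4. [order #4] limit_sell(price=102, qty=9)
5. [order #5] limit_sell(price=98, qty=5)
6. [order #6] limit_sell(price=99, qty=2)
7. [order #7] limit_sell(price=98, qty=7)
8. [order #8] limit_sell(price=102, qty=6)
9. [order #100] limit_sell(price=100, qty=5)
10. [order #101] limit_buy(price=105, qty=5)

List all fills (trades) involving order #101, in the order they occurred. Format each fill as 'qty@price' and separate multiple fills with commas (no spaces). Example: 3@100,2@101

Answer: 1@96,4@98

Derivation:
After op 1 [order #1] market_buy(qty=5): fills=none; bids=[-] asks=[-]
After op 2 [order #2] limit_sell(price=96, qty=1): fills=none; bids=[-] asks=[#2:1@96]
After op 3 [order #3] limit_sell(price=102, qty=9): fills=none; bids=[-] asks=[#2:1@96 #3:9@102]
After op 4 [order #4] limit_sell(price=102, qty=9): fills=none; bids=[-] asks=[#2:1@96 #3:9@102 #4:9@102]
After op 5 [order #5] limit_sell(price=98, qty=5): fills=none; bids=[-] asks=[#2:1@96 #5:5@98 #3:9@102 #4:9@102]
After op 6 [order #6] limit_sell(price=99, qty=2): fills=none; bids=[-] asks=[#2:1@96 #5:5@98 #6:2@99 #3:9@102 #4:9@102]
After op 7 [order #7] limit_sell(price=98, qty=7): fills=none; bids=[-] asks=[#2:1@96 #5:5@98 #7:7@98 #6:2@99 #3:9@102 #4:9@102]
After op 8 [order #8] limit_sell(price=102, qty=6): fills=none; bids=[-] asks=[#2:1@96 #5:5@98 #7:7@98 #6:2@99 #3:9@102 #4:9@102 #8:6@102]
After op 9 [order #100] limit_sell(price=100, qty=5): fills=none; bids=[-] asks=[#2:1@96 #5:5@98 #7:7@98 #6:2@99 #100:5@100 #3:9@102 #4:9@102 #8:6@102]
After op 10 [order #101] limit_buy(price=105, qty=5): fills=#101x#2:1@96 #101x#5:4@98; bids=[-] asks=[#5:1@98 #7:7@98 #6:2@99 #100:5@100 #3:9@102 #4:9@102 #8:6@102]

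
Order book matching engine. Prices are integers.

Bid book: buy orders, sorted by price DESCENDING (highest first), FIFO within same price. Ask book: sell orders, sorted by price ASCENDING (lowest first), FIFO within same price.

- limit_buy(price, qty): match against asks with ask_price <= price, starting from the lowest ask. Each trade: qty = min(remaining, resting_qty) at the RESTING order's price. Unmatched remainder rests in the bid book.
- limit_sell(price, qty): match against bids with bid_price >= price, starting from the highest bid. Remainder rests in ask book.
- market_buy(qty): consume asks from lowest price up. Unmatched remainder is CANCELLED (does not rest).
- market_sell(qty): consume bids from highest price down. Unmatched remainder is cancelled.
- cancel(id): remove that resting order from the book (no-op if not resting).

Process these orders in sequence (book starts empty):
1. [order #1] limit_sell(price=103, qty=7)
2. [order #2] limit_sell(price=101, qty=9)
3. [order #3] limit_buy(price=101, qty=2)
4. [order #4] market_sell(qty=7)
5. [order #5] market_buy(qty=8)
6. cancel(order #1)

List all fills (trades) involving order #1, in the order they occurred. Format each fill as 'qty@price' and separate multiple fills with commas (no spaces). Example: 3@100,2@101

After op 1 [order #1] limit_sell(price=103, qty=7): fills=none; bids=[-] asks=[#1:7@103]
After op 2 [order #2] limit_sell(price=101, qty=9): fills=none; bids=[-] asks=[#2:9@101 #1:7@103]
After op 3 [order #3] limit_buy(price=101, qty=2): fills=#3x#2:2@101; bids=[-] asks=[#2:7@101 #1:7@103]
After op 4 [order #4] market_sell(qty=7): fills=none; bids=[-] asks=[#2:7@101 #1:7@103]
After op 5 [order #5] market_buy(qty=8): fills=#5x#2:7@101 #5x#1:1@103; bids=[-] asks=[#1:6@103]
After op 6 cancel(order #1): fills=none; bids=[-] asks=[-]

Answer: 1@103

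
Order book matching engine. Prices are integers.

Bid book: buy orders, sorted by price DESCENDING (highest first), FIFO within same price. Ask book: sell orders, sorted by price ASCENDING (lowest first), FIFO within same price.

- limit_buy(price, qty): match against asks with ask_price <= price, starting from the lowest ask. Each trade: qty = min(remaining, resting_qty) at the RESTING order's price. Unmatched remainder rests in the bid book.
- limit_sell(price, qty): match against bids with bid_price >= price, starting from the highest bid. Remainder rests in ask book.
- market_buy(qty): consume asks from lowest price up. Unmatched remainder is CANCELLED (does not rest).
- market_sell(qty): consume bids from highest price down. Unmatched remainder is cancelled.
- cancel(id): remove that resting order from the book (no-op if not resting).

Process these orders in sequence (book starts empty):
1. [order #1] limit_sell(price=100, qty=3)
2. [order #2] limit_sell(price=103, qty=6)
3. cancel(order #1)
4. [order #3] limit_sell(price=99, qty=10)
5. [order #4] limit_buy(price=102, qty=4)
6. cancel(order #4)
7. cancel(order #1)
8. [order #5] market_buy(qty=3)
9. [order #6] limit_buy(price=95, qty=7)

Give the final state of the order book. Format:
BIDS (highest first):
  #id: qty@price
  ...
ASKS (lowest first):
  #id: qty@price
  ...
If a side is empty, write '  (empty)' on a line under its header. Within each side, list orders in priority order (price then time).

After op 1 [order #1] limit_sell(price=100, qty=3): fills=none; bids=[-] asks=[#1:3@100]
After op 2 [order #2] limit_sell(price=103, qty=6): fills=none; bids=[-] asks=[#1:3@100 #2:6@103]
After op 3 cancel(order #1): fills=none; bids=[-] asks=[#2:6@103]
After op 4 [order #3] limit_sell(price=99, qty=10): fills=none; bids=[-] asks=[#3:10@99 #2:6@103]
After op 5 [order #4] limit_buy(price=102, qty=4): fills=#4x#3:4@99; bids=[-] asks=[#3:6@99 #2:6@103]
After op 6 cancel(order #4): fills=none; bids=[-] asks=[#3:6@99 #2:6@103]
After op 7 cancel(order #1): fills=none; bids=[-] asks=[#3:6@99 #2:6@103]
After op 8 [order #5] market_buy(qty=3): fills=#5x#3:3@99; bids=[-] asks=[#3:3@99 #2:6@103]
After op 9 [order #6] limit_buy(price=95, qty=7): fills=none; bids=[#6:7@95] asks=[#3:3@99 #2:6@103]

Answer: BIDS (highest first):
  #6: 7@95
ASKS (lowest first):
  #3: 3@99
  #2: 6@103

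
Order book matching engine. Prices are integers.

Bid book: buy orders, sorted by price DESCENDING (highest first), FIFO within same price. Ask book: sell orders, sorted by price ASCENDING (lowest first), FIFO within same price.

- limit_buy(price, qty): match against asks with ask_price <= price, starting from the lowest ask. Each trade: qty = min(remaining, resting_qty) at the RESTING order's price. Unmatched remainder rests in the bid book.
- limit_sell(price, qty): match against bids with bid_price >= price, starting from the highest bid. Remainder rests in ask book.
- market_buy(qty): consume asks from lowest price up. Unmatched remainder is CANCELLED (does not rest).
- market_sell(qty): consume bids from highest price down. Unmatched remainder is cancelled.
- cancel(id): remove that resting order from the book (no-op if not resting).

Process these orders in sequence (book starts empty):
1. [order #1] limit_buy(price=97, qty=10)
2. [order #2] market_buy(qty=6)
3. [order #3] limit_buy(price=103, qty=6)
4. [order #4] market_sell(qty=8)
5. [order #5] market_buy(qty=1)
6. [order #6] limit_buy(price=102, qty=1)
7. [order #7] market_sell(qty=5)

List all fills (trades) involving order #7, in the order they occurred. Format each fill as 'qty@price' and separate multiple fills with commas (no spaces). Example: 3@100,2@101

After op 1 [order #1] limit_buy(price=97, qty=10): fills=none; bids=[#1:10@97] asks=[-]
After op 2 [order #2] market_buy(qty=6): fills=none; bids=[#1:10@97] asks=[-]
After op 3 [order #3] limit_buy(price=103, qty=6): fills=none; bids=[#3:6@103 #1:10@97] asks=[-]
After op 4 [order #4] market_sell(qty=8): fills=#3x#4:6@103 #1x#4:2@97; bids=[#1:8@97] asks=[-]
After op 5 [order #5] market_buy(qty=1): fills=none; bids=[#1:8@97] asks=[-]
After op 6 [order #6] limit_buy(price=102, qty=1): fills=none; bids=[#6:1@102 #1:8@97] asks=[-]
After op 7 [order #7] market_sell(qty=5): fills=#6x#7:1@102 #1x#7:4@97; bids=[#1:4@97] asks=[-]

Answer: 1@102,4@97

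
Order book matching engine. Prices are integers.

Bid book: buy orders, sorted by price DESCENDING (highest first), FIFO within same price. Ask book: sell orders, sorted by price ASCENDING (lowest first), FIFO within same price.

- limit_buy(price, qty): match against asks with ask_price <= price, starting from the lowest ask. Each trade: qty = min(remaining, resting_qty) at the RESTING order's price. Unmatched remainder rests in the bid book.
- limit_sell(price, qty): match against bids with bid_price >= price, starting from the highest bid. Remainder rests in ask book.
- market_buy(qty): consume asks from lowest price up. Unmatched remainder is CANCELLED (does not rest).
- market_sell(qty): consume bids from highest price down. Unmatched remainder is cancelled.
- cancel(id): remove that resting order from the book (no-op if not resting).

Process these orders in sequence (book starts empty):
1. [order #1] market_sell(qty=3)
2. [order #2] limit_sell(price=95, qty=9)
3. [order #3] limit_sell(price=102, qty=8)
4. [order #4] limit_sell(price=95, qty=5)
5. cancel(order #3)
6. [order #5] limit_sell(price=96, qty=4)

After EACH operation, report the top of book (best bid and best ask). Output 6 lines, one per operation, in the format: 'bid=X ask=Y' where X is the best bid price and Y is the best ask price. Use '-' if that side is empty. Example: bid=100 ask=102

After op 1 [order #1] market_sell(qty=3): fills=none; bids=[-] asks=[-]
After op 2 [order #2] limit_sell(price=95, qty=9): fills=none; bids=[-] asks=[#2:9@95]
After op 3 [order #3] limit_sell(price=102, qty=8): fills=none; bids=[-] asks=[#2:9@95 #3:8@102]
After op 4 [order #4] limit_sell(price=95, qty=5): fills=none; bids=[-] asks=[#2:9@95 #4:5@95 #3:8@102]
After op 5 cancel(order #3): fills=none; bids=[-] asks=[#2:9@95 #4:5@95]
After op 6 [order #5] limit_sell(price=96, qty=4): fills=none; bids=[-] asks=[#2:9@95 #4:5@95 #5:4@96]

Answer: bid=- ask=-
bid=- ask=95
bid=- ask=95
bid=- ask=95
bid=- ask=95
bid=- ask=95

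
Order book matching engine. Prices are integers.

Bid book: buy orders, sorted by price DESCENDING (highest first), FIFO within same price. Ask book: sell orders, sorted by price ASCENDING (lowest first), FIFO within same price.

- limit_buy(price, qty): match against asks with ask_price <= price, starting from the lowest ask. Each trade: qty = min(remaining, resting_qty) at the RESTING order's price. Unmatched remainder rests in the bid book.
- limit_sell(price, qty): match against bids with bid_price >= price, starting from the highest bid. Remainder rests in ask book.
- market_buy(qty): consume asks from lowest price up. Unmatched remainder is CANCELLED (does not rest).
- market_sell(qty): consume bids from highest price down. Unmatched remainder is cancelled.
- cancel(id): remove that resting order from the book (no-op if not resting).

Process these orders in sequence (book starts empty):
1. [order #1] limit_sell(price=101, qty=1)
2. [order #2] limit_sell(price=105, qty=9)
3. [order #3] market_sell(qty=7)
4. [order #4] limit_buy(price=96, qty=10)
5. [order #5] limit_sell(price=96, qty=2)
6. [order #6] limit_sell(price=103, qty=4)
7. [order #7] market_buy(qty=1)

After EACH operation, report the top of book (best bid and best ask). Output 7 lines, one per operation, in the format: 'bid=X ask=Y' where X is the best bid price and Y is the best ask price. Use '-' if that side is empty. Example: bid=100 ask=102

Answer: bid=- ask=101
bid=- ask=101
bid=- ask=101
bid=96 ask=101
bid=96 ask=101
bid=96 ask=101
bid=96 ask=103

Derivation:
After op 1 [order #1] limit_sell(price=101, qty=1): fills=none; bids=[-] asks=[#1:1@101]
After op 2 [order #2] limit_sell(price=105, qty=9): fills=none; bids=[-] asks=[#1:1@101 #2:9@105]
After op 3 [order #3] market_sell(qty=7): fills=none; bids=[-] asks=[#1:1@101 #2:9@105]
After op 4 [order #4] limit_buy(price=96, qty=10): fills=none; bids=[#4:10@96] asks=[#1:1@101 #2:9@105]
After op 5 [order #5] limit_sell(price=96, qty=2): fills=#4x#5:2@96; bids=[#4:8@96] asks=[#1:1@101 #2:9@105]
After op 6 [order #6] limit_sell(price=103, qty=4): fills=none; bids=[#4:8@96] asks=[#1:1@101 #6:4@103 #2:9@105]
After op 7 [order #7] market_buy(qty=1): fills=#7x#1:1@101; bids=[#4:8@96] asks=[#6:4@103 #2:9@105]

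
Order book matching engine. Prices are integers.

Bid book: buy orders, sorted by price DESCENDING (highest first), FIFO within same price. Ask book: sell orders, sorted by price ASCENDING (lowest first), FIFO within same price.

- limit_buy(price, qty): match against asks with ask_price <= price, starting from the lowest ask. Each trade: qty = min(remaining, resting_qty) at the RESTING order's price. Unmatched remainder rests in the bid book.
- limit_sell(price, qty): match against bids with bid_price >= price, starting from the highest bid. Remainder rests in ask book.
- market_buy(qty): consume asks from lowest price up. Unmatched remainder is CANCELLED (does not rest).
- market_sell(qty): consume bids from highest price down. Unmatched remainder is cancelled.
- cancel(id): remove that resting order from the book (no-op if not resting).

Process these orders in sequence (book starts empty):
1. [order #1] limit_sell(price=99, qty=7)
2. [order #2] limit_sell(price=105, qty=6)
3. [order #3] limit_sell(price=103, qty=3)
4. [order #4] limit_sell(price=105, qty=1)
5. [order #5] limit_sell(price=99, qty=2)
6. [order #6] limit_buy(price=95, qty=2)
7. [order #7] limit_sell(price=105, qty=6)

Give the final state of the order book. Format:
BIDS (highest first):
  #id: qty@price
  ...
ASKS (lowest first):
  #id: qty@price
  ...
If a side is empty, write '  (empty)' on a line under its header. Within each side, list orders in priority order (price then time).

Answer: BIDS (highest first):
  #6: 2@95
ASKS (lowest first):
  #1: 7@99
  #5: 2@99
  #3: 3@103
  #2: 6@105
  #4: 1@105
  #7: 6@105

Derivation:
After op 1 [order #1] limit_sell(price=99, qty=7): fills=none; bids=[-] asks=[#1:7@99]
After op 2 [order #2] limit_sell(price=105, qty=6): fills=none; bids=[-] asks=[#1:7@99 #2:6@105]
After op 3 [order #3] limit_sell(price=103, qty=3): fills=none; bids=[-] asks=[#1:7@99 #3:3@103 #2:6@105]
After op 4 [order #4] limit_sell(price=105, qty=1): fills=none; bids=[-] asks=[#1:7@99 #3:3@103 #2:6@105 #4:1@105]
After op 5 [order #5] limit_sell(price=99, qty=2): fills=none; bids=[-] asks=[#1:7@99 #5:2@99 #3:3@103 #2:6@105 #4:1@105]
After op 6 [order #6] limit_buy(price=95, qty=2): fills=none; bids=[#6:2@95] asks=[#1:7@99 #5:2@99 #3:3@103 #2:6@105 #4:1@105]
After op 7 [order #7] limit_sell(price=105, qty=6): fills=none; bids=[#6:2@95] asks=[#1:7@99 #5:2@99 #3:3@103 #2:6@105 #4:1@105 #7:6@105]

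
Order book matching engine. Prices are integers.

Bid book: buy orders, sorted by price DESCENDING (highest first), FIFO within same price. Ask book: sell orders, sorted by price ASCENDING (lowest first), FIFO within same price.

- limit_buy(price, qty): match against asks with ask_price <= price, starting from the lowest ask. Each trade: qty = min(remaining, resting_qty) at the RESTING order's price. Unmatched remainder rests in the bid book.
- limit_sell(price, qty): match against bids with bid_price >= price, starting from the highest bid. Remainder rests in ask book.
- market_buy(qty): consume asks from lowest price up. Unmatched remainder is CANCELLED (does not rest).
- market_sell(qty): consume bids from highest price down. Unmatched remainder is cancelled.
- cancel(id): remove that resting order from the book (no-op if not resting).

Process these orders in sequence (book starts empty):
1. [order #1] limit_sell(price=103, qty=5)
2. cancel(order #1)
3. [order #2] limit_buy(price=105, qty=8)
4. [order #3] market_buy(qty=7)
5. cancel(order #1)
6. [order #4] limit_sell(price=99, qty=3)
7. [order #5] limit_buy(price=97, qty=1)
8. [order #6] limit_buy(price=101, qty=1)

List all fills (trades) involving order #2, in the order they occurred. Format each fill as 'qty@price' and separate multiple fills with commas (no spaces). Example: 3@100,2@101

After op 1 [order #1] limit_sell(price=103, qty=5): fills=none; bids=[-] asks=[#1:5@103]
After op 2 cancel(order #1): fills=none; bids=[-] asks=[-]
After op 3 [order #2] limit_buy(price=105, qty=8): fills=none; bids=[#2:8@105] asks=[-]
After op 4 [order #3] market_buy(qty=7): fills=none; bids=[#2:8@105] asks=[-]
After op 5 cancel(order #1): fills=none; bids=[#2:8@105] asks=[-]
After op 6 [order #4] limit_sell(price=99, qty=3): fills=#2x#4:3@105; bids=[#2:5@105] asks=[-]
After op 7 [order #5] limit_buy(price=97, qty=1): fills=none; bids=[#2:5@105 #5:1@97] asks=[-]
After op 8 [order #6] limit_buy(price=101, qty=1): fills=none; bids=[#2:5@105 #6:1@101 #5:1@97] asks=[-]

Answer: 3@105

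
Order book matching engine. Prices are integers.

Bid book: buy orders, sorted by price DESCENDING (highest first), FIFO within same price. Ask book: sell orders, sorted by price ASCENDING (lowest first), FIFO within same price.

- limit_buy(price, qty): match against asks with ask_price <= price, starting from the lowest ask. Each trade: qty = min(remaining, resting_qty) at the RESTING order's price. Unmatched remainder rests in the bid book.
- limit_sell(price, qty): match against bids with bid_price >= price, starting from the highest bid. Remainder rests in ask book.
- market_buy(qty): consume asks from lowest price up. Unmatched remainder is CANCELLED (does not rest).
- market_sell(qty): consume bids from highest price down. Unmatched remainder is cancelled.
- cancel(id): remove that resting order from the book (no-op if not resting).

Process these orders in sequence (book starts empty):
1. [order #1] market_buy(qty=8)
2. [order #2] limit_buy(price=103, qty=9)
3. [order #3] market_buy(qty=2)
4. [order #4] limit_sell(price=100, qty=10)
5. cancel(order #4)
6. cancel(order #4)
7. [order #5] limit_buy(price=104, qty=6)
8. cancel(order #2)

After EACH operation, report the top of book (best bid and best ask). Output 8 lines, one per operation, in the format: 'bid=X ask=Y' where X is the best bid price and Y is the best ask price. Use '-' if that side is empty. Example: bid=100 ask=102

Answer: bid=- ask=-
bid=103 ask=-
bid=103 ask=-
bid=- ask=100
bid=- ask=-
bid=- ask=-
bid=104 ask=-
bid=104 ask=-

Derivation:
After op 1 [order #1] market_buy(qty=8): fills=none; bids=[-] asks=[-]
After op 2 [order #2] limit_buy(price=103, qty=9): fills=none; bids=[#2:9@103] asks=[-]
After op 3 [order #3] market_buy(qty=2): fills=none; bids=[#2:9@103] asks=[-]
After op 4 [order #4] limit_sell(price=100, qty=10): fills=#2x#4:9@103; bids=[-] asks=[#4:1@100]
After op 5 cancel(order #4): fills=none; bids=[-] asks=[-]
After op 6 cancel(order #4): fills=none; bids=[-] asks=[-]
After op 7 [order #5] limit_buy(price=104, qty=6): fills=none; bids=[#5:6@104] asks=[-]
After op 8 cancel(order #2): fills=none; bids=[#5:6@104] asks=[-]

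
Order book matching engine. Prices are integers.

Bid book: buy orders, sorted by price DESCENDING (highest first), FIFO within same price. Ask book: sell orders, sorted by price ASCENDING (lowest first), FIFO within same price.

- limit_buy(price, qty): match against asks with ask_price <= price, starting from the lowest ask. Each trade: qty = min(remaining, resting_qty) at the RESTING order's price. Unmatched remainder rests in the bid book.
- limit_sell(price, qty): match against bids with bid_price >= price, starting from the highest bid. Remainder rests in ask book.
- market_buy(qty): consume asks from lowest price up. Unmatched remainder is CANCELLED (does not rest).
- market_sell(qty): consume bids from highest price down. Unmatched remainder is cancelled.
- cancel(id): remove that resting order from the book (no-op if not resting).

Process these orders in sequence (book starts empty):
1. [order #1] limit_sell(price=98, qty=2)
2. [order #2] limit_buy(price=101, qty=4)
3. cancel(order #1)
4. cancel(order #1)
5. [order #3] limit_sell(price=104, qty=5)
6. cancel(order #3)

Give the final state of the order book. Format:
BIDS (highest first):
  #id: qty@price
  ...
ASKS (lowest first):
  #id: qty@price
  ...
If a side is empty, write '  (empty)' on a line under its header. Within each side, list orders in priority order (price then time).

Answer: BIDS (highest first):
  #2: 2@101
ASKS (lowest first):
  (empty)

Derivation:
After op 1 [order #1] limit_sell(price=98, qty=2): fills=none; bids=[-] asks=[#1:2@98]
After op 2 [order #2] limit_buy(price=101, qty=4): fills=#2x#1:2@98; bids=[#2:2@101] asks=[-]
After op 3 cancel(order #1): fills=none; bids=[#2:2@101] asks=[-]
After op 4 cancel(order #1): fills=none; bids=[#2:2@101] asks=[-]
After op 5 [order #3] limit_sell(price=104, qty=5): fills=none; bids=[#2:2@101] asks=[#3:5@104]
After op 6 cancel(order #3): fills=none; bids=[#2:2@101] asks=[-]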